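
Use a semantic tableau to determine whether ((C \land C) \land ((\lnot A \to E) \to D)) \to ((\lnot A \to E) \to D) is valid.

Assume the negation and expand:
Initial set: {\lnot (((C \land C) \land ((\lnot A \to E) \to D)) \to ((\lnot A \to E) \to D))}.
\lnot (((C \land C) \land ((\lnot A \to E) \to D)) \to ((\lnot A \to E) \to D)): α-rule — add ((C \land C) \land ((\lnot A \to E) \to D)), \lnot ((\lnot A \to E) \to D).
((C \land C) \land ((\lnot A \to E) \to D)): α-rule — add (C \land C), ((\lnot A \to E) \to D).
\lnot ((\lnot A \to E) \to D): α-rule — add (\lnot A \to E), \lnot D.
(C \land C): α-rule — add C, C.
((\lnot A \to E) \to D): β-rule — branch into \lnot (\lnot A \to E)  //  D.
  branch 1 (add \lnot (\lnot A \to E)):
    \lnot (\lnot A \to E): α-rule — add \lnot A, \lnot E.
    (\lnot A \to E): β-rule — branch into \lnot \lnot A  //  E.
      branch 1.1 (add \lnot \lnot A):
        × closes — contains both A and \lnot A.
      branch 1.2 (add E):
        × closes — contains both E and \lnot E.
  branch 2 (add D):
    × closes — contains both D and \lnot D.
All 3 branches close.
Every branch closed, so the negation is unsatisfiable and the formula is valid.

Valid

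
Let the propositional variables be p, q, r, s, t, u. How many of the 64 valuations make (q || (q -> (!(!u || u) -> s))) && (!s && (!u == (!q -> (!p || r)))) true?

16

Initial set: {((q || (q -> (!(!u || u) -> s))) && (!s && (!u == (!q -> (!p || r)))))}.
((q || (q -> (!(!u || u) -> s))) && (!s && (!u == (!q -> (!p || r))))): α-rule — add (q || (q -> (!(!u || u) -> s))), (!s && (!u == (!q -> (!p || r)))).
(!s && (!u == (!q -> (!p || r)))): α-rule — add !s, (!u == (!q -> (!p || r))).
(q || (q -> (!(!u || u) -> s))): β-rule — branch into q  //  (q -> (!(!u || u) -> s)).
  branch 1 (add q):
    (!u == (!q -> (!p || r))): β-rule — branch into !u, (!q -> (!p || r))  //  !!u, !(!q -> (!p || r)).
      branch 1.1 (add !u, (!q -> (!p || r))):
        (!q -> (!p || r)): β-rule — branch into !!q  //  (!p || r).
          branch 1.1.1 (add !!q):
            ○ open, literals {q=T, s=F, u=F}.
          branch 1.1.2 (add (!p || r)):
            (!p || r): β-rule — branch into !p  //  r.
              branch 1.1.2.1 (add !p):
                ○ open, literals {p=F, q=T, s=F, u=F}.
              branch 1.1.2.2 (add r):
                ○ open, literals {q=T, r=T, s=F, u=F}.
      branch 1.2 (add !!u, !(!q -> (!p || r))):
        !(!q -> (!p || r)): α-rule — add !q, !(!p || r).
        × closes — contains both q and !q.
  branch 2 (add (q -> (!(!u || u) -> s))):
    (!u == (!q -> (!p || r))): β-rule — branch into !u, (!q -> (!p || r))  //  !!u, !(!q -> (!p || r)).
      branch 2.1 (add !u, (!q -> (!p || r))):
        (q -> (!(!u || u) -> s)): β-rule — branch into !q  //  (!(!u || u) -> s).
          branch 2.1.1 (add !q):
            (!q -> (!p || r)): β-rule — branch into !!q  //  (!p || r).
              branch 2.1.1.1 (add !!q):
                × closes — contains both q and !q.
              branch 2.1.1.2 (add (!p || r)):
                (!p || r): β-rule — branch into !p  //  r.
                  branch 2.1.1.2.1 (add !p):
                    ○ open, literals {p=F, q=F, s=F, u=F}.
                  branch 2.1.1.2.2 (add r):
                    ○ open, literals {q=F, r=T, s=F, u=F}.
          branch 2.1.2 (add (!(!u || u) -> s)):
            (!q -> (!p || r)): β-rule — branch into !!q  //  (!p || r).
              branch 2.1.2.1 (add !!q):
                (!(!u || u) -> s): β-rule — branch into !!(!u || u)  //  s.
                  branch 2.1.2.1.1 (add !!(!u || u)):
                    !!(!u || u): β-rule — branch into !u  //  u.
                      branch 2.1.2.1.1.1 (add !u):
                        ○ open, literals {q=T, s=F, u=F}.
                      branch 2.1.2.1.1.2 (add u):
                        × closes — contains both u and !u.
                  branch 2.1.2.1.2 (add s):
                    × closes — contains both s and !s.
              branch 2.1.2.2 (add (!p || r)):
                (!(!u || u) -> s): β-rule — branch into !!(!u || u)  //  s.
                  branch 2.1.2.2.1 (add !!(!u || u)):
                    (!p || r): β-rule — branch into !p  //  r.
                      branch 2.1.2.2.1.1 (add !p):
                        !!(!u || u): β-rule — branch into !u  //  u.
                          branch 2.1.2.2.1.1.1 (add !u):
                            ○ open, literals {p=F, s=F, u=F}.
                          branch 2.1.2.2.1.1.2 (add u):
                            × closes — contains both u and !u.
                      branch 2.1.2.2.1.2 (add r):
                        !!(!u || u): β-rule — branch into !u  //  u.
                          branch 2.1.2.2.1.2.1 (add !u):
                            ○ open, literals {r=T, s=F, u=F}.
                          branch 2.1.2.2.1.2.2 (add u):
                            × closes — contains both u and !u.
                  branch 2.1.2.2.2 (add s):
                    × closes — contains both s and !s.
      branch 2.2 (add !!u, !(!q -> (!p || r))):
        !(!q -> (!p || r)): α-rule — add !q, !(!p || r).
        !(!p || r): α-rule — add !!p, !r.
        (q -> (!(!u || u) -> s)): β-rule — branch into !q  //  (!(!u || u) -> s).
          branch 2.2.1 (add !q):
            ○ open, literals {p=T, q=F, r=F, s=F, u=T}.
          branch 2.2.2 (add (!(!u || u) -> s)):
            (!(!u || u) -> s): β-rule — branch into !!(!u || u)  //  s.
              branch 2.2.2.1 (add !!(!u || u)):
                !!(!u || u): β-rule — branch into !u  //  u.
                  branch 2.2.2.1.1 (add !u):
                    × closes — contains both u and !u.
                  branch 2.2.2.1.2 (add u):
                    ○ open, literals {p=T, q=F, r=F, s=F, u=T}.
              branch 2.2.2.2 (add s):
                × closes — contains both s and !s.
9 branches closed, 10 open.
Each open branch fixes some atoms; the unmentioned ones are free. Counting distinct full assignments: branch {q=T, s=F, u=F} (p, r, t) contributes 8 new; branch {p=F, q=T, s=F, u=F} (r, t) contributes 0 new; branch {q=T, r=T, s=F, u=F} (p, t) contributes 0 new; branch {p=F, q=F, s=F, u=F} (r, t) contributes 4 new; branch {q=F, r=T, s=F, u=F} (p, t) contributes 2 new; branch {q=T, s=F, u=F} (p, r, t) contributes 0 new; branch {p=F, s=F, u=F} (q, r, t) contributes 0 new; branch {r=T, s=F, u=F} (p, q, t) contributes 0 new; branch {p=T, q=F, r=F, s=F, u=T} (t) contributes 2 new; branch {p=T, q=F, r=F, s=F, u=T} (t) contributes 0 new. Total: 16.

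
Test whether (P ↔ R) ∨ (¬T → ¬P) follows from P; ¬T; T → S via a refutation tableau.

No

Initial set: {P; ¬T; (T → S); ¬((P ↔ R) ∨ (¬T → ¬P))}.
¬((P ↔ R) ∨ (¬T → ¬P)): α-rule — add ¬(P ↔ R), ¬(¬T → ¬P).
¬(¬T → ¬P): α-rule — add ¬T, ¬¬P.
(T → S): β-rule — branch into ¬T  //  S.
  branch 1 (add ¬T):
    ¬(P ↔ R): β-rule — branch into P, ¬R  //  ¬P, R.
      branch 1.1 (add P, ¬R):
        ○ open, literals {P=1, R=0, T=0}.
      branch 1.2 (add ¬P, R):
        × closes — contains both P and ¬P.
  branch 2 (add S):
    ¬(P ↔ R): β-rule — branch into P, ¬R  //  ¬P, R.
      branch 2.1 (add P, ¬R):
        ○ open, literals {P=1, R=0, S=1, T=0}.
      branch 2.2 (add ¬P, R):
        × closes — contains both P and ¬P.
2 branches closed, 2 open.
An open branch gives a countermodel: P=1, R=0, T=0 (unmentioned atoms arbitrary); the premises hold there but the conclusion fails.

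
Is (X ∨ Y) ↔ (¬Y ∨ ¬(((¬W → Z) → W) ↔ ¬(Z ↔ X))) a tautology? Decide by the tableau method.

Not valid

Assume the negation and expand:
Initial set: {¬((X ∨ Y) ↔ (¬Y ∨ ¬(((¬W → Z) → W) ↔ ¬(Z ↔ X))))}.
¬((X ∨ Y) ↔ (¬Y ∨ ¬(((¬W → Z) → W) ↔ ¬(Z ↔ X)))): β-rule — branch into (X ∨ Y), ¬(¬Y ∨ ¬(((¬W → Z) → W) ↔ ¬(Z ↔ X)))  //  ¬(X ∨ Y), (¬Y ∨ ¬(((¬W → Z) → W) ↔ ¬(Z ↔ X))).
  branch 1 (add (X ∨ Y), ¬(¬Y ∨ ¬(((¬W → Z) → W) ↔ ¬(Z ↔ X)))):
    ¬(¬Y ∨ ¬(((¬W → Z) → W) ↔ ¬(Z ↔ X))): α-rule — add ¬¬Y, ¬¬(((¬W → Z) → W) ↔ ¬(Z ↔ X)).
    (X ∨ Y): β-rule — branch into X  //  Y.
      branch 1.1 (add X):
        ¬¬(((¬W → Z) → W) ↔ ¬(Z ↔ X)): β-rule — branch into ((¬W → Z) → W), ¬(Z ↔ X)  //  ¬((¬W → Z) → W), ¬¬(Z ↔ X).
          branch 1.1.1 (add ((¬W → Z) → W), ¬(Z ↔ X)):
            ((¬W → Z) → W): β-rule — branch into ¬(¬W → Z)  //  W.
              branch 1.1.1.1 (add ¬(¬W → Z)):
                ¬(¬W → Z): α-rule — add ¬W, ¬Z.
                ¬(Z ↔ X): β-rule — branch into Z, ¬X  //  ¬Z, X.
                  branch 1.1.1.1.1 (add Z, ¬X):
                    × closes — contains both Z and ¬Z.
                  branch 1.1.1.1.2 (add ¬Z, X):
                    ○ open, literals {W=0, X=1, Y=1, Z=0}.
              branch 1.1.1.2 (add W):
                ¬(Z ↔ X): β-rule — branch into Z, ¬X  //  ¬Z, X.
                  branch 1.1.1.2.1 (add Z, ¬X):
                    × closes — contains both X and ¬X.
                  branch 1.1.1.2.2 (add ¬Z, X):
                    ○ open, literals {W=1, X=1, Y=1, Z=0}.
          branch 1.1.2 (add ¬((¬W → Z) → W), ¬¬(Z ↔ X)):
            ¬((¬W → Z) → W): α-rule — add (¬W → Z), ¬W.
            ¬¬(Z ↔ X): β-rule — branch into Z, X  //  ¬Z, ¬X.
              branch 1.1.2.1 (add Z, X):
                (¬W → Z): β-rule — branch into ¬¬W  //  Z.
                  branch 1.1.2.1.1 (add ¬¬W):
                    × closes — contains both W and ¬W.
                  branch 1.1.2.1.2 (add Z):
                    ○ open, literals {W=0, X=1, Y=1, Z=1}.
              branch 1.1.2.2 (add ¬Z, ¬X):
                × closes — contains both X and ¬X.
      branch 1.2 (add Y):
        ¬¬(((¬W → Z) → W) ↔ ¬(Z ↔ X)): β-rule — branch into ((¬W → Z) → W), ¬(Z ↔ X)  //  ¬((¬W → Z) → W), ¬¬(Z ↔ X).
          branch 1.2.1 (add ((¬W → Z) → W), ¬(Z ↔ X)):
            ((¬W → Z) → W): β-rule — branch into ¬(¬W → Z)  //  W.
              branch 1.2.1.1 (add ¬(¬W → Z)):
                ¬(¬W → Z): α-rule — add ¬W, ¬Z.
                ¬(Z ↔ X): β-rule — branch into Z, ¬X  //  ¬Z, X.
                  branch 1.2.1.1.1 (add Z, ¬X):
                    × closes — contains both Z and ¬Z.
                  branch 1.2.1.1.2 (add ¬Z, X):
                    ○ open, literals {W=0, X=1, Y=1, Z=0}.
              branch 1.2.1.2 (add W):
                ¬(Z ↔ X): β-rule — branch into Z, ¬X  //  ¬Z, X.
                  branch 1.2.1.2.1 (add Z, ¬X):
                    ○ open, literals {W=1, X=0, Y=1, Z=1}.
                  branch 1.2.1.2.2 (add ¬Z, X):
                    ○ open, literals {W=1, X=1, Y=1, Z=0}.
          branch 1.2.2 (add ¬((¬W → Z) → W), ¬¬(Z ↔ X)):
            ¬((¬W → Z) → W): α-rule — add (¬W → Z), ¬W.
            ¬¬(Z ↔ X): β-rule — branch into Z, X  //  ¬Z, ¬X.
              branch 1.2.2.1 (add Z, X):
                (¬W → Z): β-rule — branch into ¬¬W  //  Z.
                  branch 1.2.2.1.1 (add ¬¬W):
                    × closes — contains both W and ¬W.
                  branch 1.2.2.1.2 (add Z):
                    ○ open, literals {W=0, X=1, Y=1, Z=1}.
              branch 1.2.2.2 (add ¬Z, ¬X):
                (¬W → Z): β-rule — branch into ¬¬W  //  Z.
                  branch 1.2.2.2.1 (add ¬¬W):
                    × closes — contains both W and ¬W.
                  branch 1.2.2.2.2 (add Z):
                    × closes — contains both Z and ¬Z.
  branch 2 (add ¬(X ∨ Y), (¬Y ∨ ¬(((¬W → Z) → W) ↔ ¬(Z ↔ X)))):
    ¬(X ∨ Y): α-rule — add ¬X, ¬Y.
    (¬Y ∨ ¬(((¬W → Z) → W) ↔ ¬(Z ↔ X))): β-rule — branch into ¬Y  //  ¬(((¬W → Z) → W) ↔ ¬(Z ↔ X)).
      branch 2.1 (add ¬Y):
        ○ open, literals {X=0, Y=0}.
      branch 2.2 (add ¬(((¬W → Z) → W) ↔ ¬(Z ↔ X))):
        ¬(((¬W → Z) → W) ↔ ¬(Z ↔ X)): β-rule — branch into ((¬W → Z) → W), ¬¬(Z ↔ X)  //  ¬((¬W → Z) → W), ¬(Z ↔ X).
          branch 2.2.1 (add ((¬W → Z) → W), ¬¬(Z ↔ X)):
            ((¬W → Z) → W): β-rule — branch into ¬(¬W → Z)  //  W.
              branch 2.2.1.1 (add ¬(¬W → Z)):
                ¬(¬W → Z): α-rule — add ¬W, ¬Z.
                ¬¬(Z ↔ X): β-rule — branch into Z, X  //  ¬Z, ¬X.
                  branch 2.2.1.1.1 (add Z, X):
                    × closes — contains both Z and ¬Z.
                  branch 2.2.1.1.2 (add ¬Z, ¬X):
                    ○ open, literals {W=0, X=0, Y=0, Z=0}.
              branch 2.2.1.2 (add W):
                ¬¬(Z ↔ X): β-rule — branch into Z, X  //  ¬Z, ¬X.
                  branch 2.2.1.2.1 (add Z, X):
                    × closes — contains both X and ¬X.
                  branch 2.2.1.2.2 (add ¬Z, ¬X):
                    ○ open, literals {W=1, X=0, Y=0, Z=0}.
          branch 2.2.2 (add ¬((¬W → Z) → W), ¬(Z ↔ X)):
            ¬((¬W → Z) → W): α-rule — add (¬W → Z), ¬W.
            ¬(Z ↔ X): β-rule — branch into Z, ¬X  //  ¬Z, X.
              branch 2.2.2.1 (add Z, ¬X):
                (¬W → Z): β-rule — branch into ¬¬W  //  Z.
                  branch 2.2.2.1.1 (add ¬¬W):
                    × closes — contains both W and ¬W.
                  branch 2.2.2.1.2 (add Z):
                    ○ open, literals {W=0, X=0, Y=0, Z=1}.
              branch 2.2.2.2 (add ¬Z, X):
                × closes — contains both X and ¬X.
12 branches closed, 11 open.
An open branch gives a countermodel: W=0, X=1, Y=1, Z=0 (unmentioned atoms arbitrary); under it the original formula is false.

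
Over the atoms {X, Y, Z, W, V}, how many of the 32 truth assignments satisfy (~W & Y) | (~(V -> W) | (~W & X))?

Initial set: {((~W & Y) | (~(V -> W) | (~W & X)))}.
((~W & Y) | (~(V -> W) | (~W & X))): β-rule — branch into (~W & Y)  //  (~(V -> W) | (~W & X)).
  branch 1 (add (~W & Y)):
    (~W & Y): α-rule — add ~W, Y.
    ○ open, literals {W=0, Y=1}.
  branch 2 (add (~(V -> W) | (~W & X))):
    (~(V -> W) | (~W & X)): β-rule — branch into ~(V -> W)  //  (~W & X).
      branch 2.1 (add ~(V -> W)):
        ~(V -> W): α-rule — add V, ~W.
        ○ open, literals {V=1, W=0}.
      branch 2.2 (add (~W & X)):
        (~W & X): α-rule — add ~W, X.
        ○ open, literals {W=0, X=1}.
0 branches closed, 3 open.
Each open branch fixes some atoms; the unmentioned ones are free. Counting distinct full assignments: branch {W=0, Y=1} (X, Z, V) contributes 8 new; branch {V=1, W=0} (X, Y, Z) contributes 4 new; branch {W=0, X=1} (Y, Z, V) contributes 2 new. Total: 14.

14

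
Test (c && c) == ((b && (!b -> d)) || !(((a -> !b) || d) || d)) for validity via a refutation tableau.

Not valid

Assume the negation and expand:
Initial set: {!((c && c) == ((b && (!b -> d)) || !(((a -> !b) || d) || d)))}.
!((c && c) == ((b && (!b -> d)) || !(((a -> !b) || d) || d))): β-rule — branch into (c && c), !((b && (!b -> d)) || !(((a -> !b) || d) || d))  //  !(c && c), ((b && (!b -> d)) || !(((a -> !b) || d) || d)).
  branch 1 (add (c && c), !((b && (!b -> d)) || !(((a -> !b) || d) || d))):
    (c && c): α-rule — add c, c.
    !((b && (!b -> d)) || !(((a -> !b) || d) || d)): α-rule — add !(b && (!b -> d)), !!(((a -> !b) || d) || d).
    !(b && (!b -> d)): β-rule — branch into !b  //  !(!b -> d).
      branch 1.1 (add !b):
        !!(((a -> !b) || d) || d): β-rule — branch into ((a -> !b) || d)  //  d.
          branch 1.1.1 (add ((a -> !b) || d)):
            ((a -> !b) || d): β-rule — branch into (a -> !b)  //  d.
              branch 1.1.1.1 (add (a -> !b)):
                (a -> !b): β-rule — branch into !a  //  !b.
                  branch 1.1.1.1.1 (add !a):
                    ○ open, literals {a=0, b=0, c=1}.
                  branch 1.1.1.1.2 (add !b):
                    ○ open, literals {b=0, c=1}.
              branch 1.1.1.2 (add d):
                ○ open, literals {b=0, c=1, d=1}.
          branch 1.1.2 (add d):
            ○ open, literals {b=0, c=1, d=1}.
      branch 1.2 (add !(!b -> d)):
        !(!b -> d): α-rule — add !b, !d.
        !!(((a -> !b) || d) || d): β-rule — branch into ((a -> !b) || d)  //  d.
          branch 1.2.1 (add ((a -> !b) || d)):
            ((a -> !b) || d): β-rule — branch into (a -> !b)  //  d.
              branch 1.2.1.1 (add (a -> !b)):
                (a -> !b): β-rule — branch into !a  //  !b.
                  branch 1.2.1.1.1 (add !a):
                    ○ open, literals {a=0, b=0, c=1, d=0}.
                  branch 1.2.1.1.2 (add !b):
                    ○ open, literals {b=0, c=1, d=0}.
              branch 1.2.1.2 (add d):
                × closes — contains both d and !d.
          branch 1.2.2 (add d):
            × closes — contains both d and !d.
  branch 2 (add !(c && c), ((b && (!b -> d)) || !(((a -> !b) || d) || d))):
    !(c && c): β-rule — branch into !c  //  !c.
      branch 2.1 (add !c):
        ((b && (!b -> d)) || !(((a -> !b) || d) || d)): β-rule — branch into (b && (!b -> d))  //  !(((a -> !b) || d) || d).
          branch 2.1.1 (add (b && (!b -> d))):
            (b && (!b -> d)): α-rule — add b, (!b -> d).
            (!b -> d): β-rule — branch into !!b  //  d.
              branch 2.1.1.1 (add !!b):
                ○ open, literals {b=1, c=0}.
              branch 2.1.1.2 (add d):
                ○ open, literals {b=1, c=0, d=1}.
          branch 2.1.2 (add !(((a -> !b) || d) || d)):
            !(((a -> !b) || d) || d): α-rule — add !((a -> !b) || d), !d.
            !((a -> !b) || d): α-rule — add !(a -> !b), !d.
            !(a -> !b): α-rule — add a, !!b.
            ○ open, literals {a=1, b=1, c=0, d=0}.
      branch 2.2 (add !c):
        ((b && (!b -> d)) || !(((a -> !b) || d) || d)): β-rule — branch into (b && (!b -> d))  //  !(((a -> !b) || d) || d).
          branch 2.2.1 (add (b && (!b -> d))):
            (b && (!b -> d)): α-rule — add b, (!b -> d).
            (!b -> d): β-rule — branch into !!b  //  d.
              branch 2.2.1.1 (add !!b):
                ○ open, literals {b=1, c=0}.
              branch 2.2.1.2 (add d):
                ○ open, literals {b=1, c=0, d=1}.
          branch 2.2.2 (add !(((a -> !b) || d) || d)):
            !(((a -> !b) || d) || d): α-rule — add !((a -> !b) || d), !d.
            !((a -> !b) || d): α-rule — add !(a -> !b), !d.
            !(a -> !b): α-rule — add a, !!b.
            ○ open, literals {a=1, b=1, c=0, d=0}.
2 branches closed, 12 open.
An open branch gives a countermodel: a=0, b=0, c=1 (unmentioned atoms arbitrary); under it the original formula is false.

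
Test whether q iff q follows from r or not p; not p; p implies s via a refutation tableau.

Yes

Initial set: {T (r or not p); T not p; T (p implies s); F (q iff q)}.
T (r or not p): β-rule — branch into T r  //  T not p.
  branch 1 (add T r):
    T (p implies s): β-rule — branch into F p  //  T s.
      branch 1.1 (add F p):
        F (q iff q): β-rule — branch into T q, F q  //  F q, T q.
          branch 1.1.1 (add T q, F q):
            × closes — contains both q and not q.
          branch 1.1.2 (add F q, T q):
            × closes — contains both q and not q.
      branch 1.2 (add T s):
        F (q iff q): β-rule — branch into T q, F q  //  F q, T q.
          branch 1.2.1 (add T q, F q):
            × closes — contains both q and not q.
          branch 1.2.2 (add F q, T q):
            × closes — contains both q and not q.
  branch 2 (add T not p):
    T (p implies s): β-rule — branch into F p  //  T s.
      branch 2.1 (add F p):
        F (q iff q): β-rule — branch into T q, F q  //  F q, T q.
          branch 2.1.1 (add T q, F q):
            × closes — contains both q and not q.
          branch 2.1.2 (add F q, T q):
            × closes — contains both q and not q.
      branch 2.2 (add T s):
        F (q iff q): β-rule — branch into T q, F q  //  F q, T q.
          branch 2.2.1 (add T q, F q):
            × closes — contains both q and not q.
          branch 2.2.2 (add F q, T q):
            × closes — contains both q and not q.
All 8 branches close.
Every branch closed, so the premises entail the conclusion.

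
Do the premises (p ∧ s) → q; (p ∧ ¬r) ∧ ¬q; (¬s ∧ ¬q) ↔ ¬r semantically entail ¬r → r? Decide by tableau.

No

Initial set: {((p ∧ s) → q); ((p ∧ ¬r) ∧ ¬q); ((¬s ∧ ¬q) ↔ ¬r); ¬(¬r → r)}.
((p ∧ ¬r) ∧ ¬q): α-rule — add (p ∧ ¬r), ¬q.
¬(¬r → r): α-rule — add ¬r, ¬r.
(p ∧ ¬r): α-rule — add p, ¬r.
((p ∧ s) → q): β-rule — branch into ¬(p ∧ s)  //  q.
  branch 1 (add ¬(p ∧ s)):
    ((¬s ∧ ¬q) ↔ ¬r): β-rule — branch into (¬s ∧ ¬q), ¬r  //  ¬(¬s ∧ ¬q), ¬¬r.
      branch 1.1 (add (¬s ∧ ¬q), ¬r):
        (¬s ∧ ¬q): α-rule — add ¬s, ¬q.
        ¬(p ∧ s): β-rule — branch into ¬p  //  ¬s.
          branch 1.1.1 (add ¬p):
            × closes — contains both p and ¬p.
          branch 1.1.2 (add ¬s):
            ○ open, literals {p=1, q=0, r=0, s=0}.
      branch 1.2 (add ¬(¬s ∧ ¬q), ¬¬r):
        × closes — contains both r and ¬r.
  branch 2 (add q):
    × closes — contains both q and ¬q.
3 branches closed, 1 open.
An open branch gives a countermodel: p=1, q=0, r=0, s=0 (unmentioned atoms arbitrary); the premises hold there but the conclusion fails.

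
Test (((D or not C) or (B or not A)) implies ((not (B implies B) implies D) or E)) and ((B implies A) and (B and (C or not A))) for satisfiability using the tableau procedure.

Initial set: {((((D or not C) or (B or not A)) implies ((not (B implies B) implies D) or E)) and ((B implies A) and (B and (C or not A))))}.
((((D or not C) or (B or not A)) implies ((not (B implies B) implies D) or E)) and ((B implies A) and (B and (C or not A)))): α-rule — add (((D or not C) or (B or not A)) implies ((not (B implies B) implies D) or E)), ((B implies A) and (B and (C or not A))).
((B implies A) and (B and (C or not A))): α-rule — add (B implies A), (B and (C or not A)).
(B and (C or not A)): α-rule — add B, (C or not A).
(((D or not C) or (B or not A)) implies ((not (B implies B) implies D) or E)): β-rule — branch into not ((D or not C) or (B or not A))  //  ((not (B implies B) implies D) or E).
  branch 1 (add not ((D or not C) or (B or not A))):
    not ((D or not C) or (B or not A)): α-rule — add not (D or not C), not (B or not A).
    not (D or not C): α-rule — add not D, not not C.
    not (B or not A): α-rule — add not B, not not A.
    × closes — contains both B and not B.
  branch 2 (add ((not (B implies B) implies D) or E)):
    (B implies A): β-rule — branch into not B  //  A.
      branch 2.1 (add not B):
        × closes — contains both B and not B.
      branch 2.2 (add A):
        (C or not A): β-rule — branch into C  //  not A.
          branch 2.2.1 (add C):
            ((not (B implies B) implies D) or E): β-rule — branch into (not (B implies B) implies D)  //  E.
              branch 2.2.1.1 (add (not (B implies B) implies D)):
                (not (B implies B) implies D): β-rule — branch into not not (B implies B)  //  D.
                  branch 2.2.1.1.1 (add not not (B implies B)):
                    not not (B implies B): β-rule — branch into not B  //  B.
                      branch 2.2.1.1.1.1 (add not B):
                        × closes — contains both B and not B.
                      branch 2.2.1.1.1.2 (add B):
                        ○ open, literals {A=1, B=1, C=1}.
                  branch 2.2.1.1.2 (add D):
                    ○ open, literals {A=1, B=1, C=1, D=1}.
              branch 2.2.1.2 (add E):
                ○ open, literals {A=1, B=1, C=1, E=1}.
          branch 2.2.2 (add not A):
            × closes — contains both A and not A.
4 branches closed, 3 open.
An open branch gives a satisfying assignment: A=1, B=1, C=1.

Satisfiable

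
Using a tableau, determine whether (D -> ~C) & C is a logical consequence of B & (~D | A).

No

Initial set: {(B & (~D | A)); ~((D -> ~C) & C)}.
(B & (~D | A)): α-rule — add B, (~D | A).
~((D -> ~C) & C): β-rule — branch into ~(D -> ~C)  //  ~C.
  branch 1 (add ~(D -> ~C)):
    ~(D -> ~C): α-rule — add D, ~~C.
    (~D | A): β-rule — branch into ~D  //  A.
      branch 1.1 (add ~D):
        × closes — contains both D and ~D.
      branch 1.2 (add A):
        ○ open, literals {A=T, B=T, C=T, D=T}.
  branch 2 (add ~C):
    (~D | A): β-rule — branch into ~D  //  A.
      branch 2.1 (add ~D):
        ○ open, literals {B=T, C=F, D=F}.
      branch 2.2 (add A):
        ○ open, literals {A=T, B=T, C=F}.
1 branch closed, 3 open.
An open branch gives a countermodel: A=T, B=T, C=T, D=T (unmentioned atoms arbitrary); the premises hold there but the conclusion fails.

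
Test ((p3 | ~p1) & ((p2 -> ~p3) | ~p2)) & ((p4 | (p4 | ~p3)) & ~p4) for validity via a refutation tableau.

Assume the negation and expand:
Initial set: {~(((p3 | ~p1) & ((p2 -> ~p3) | ~p2)) & ((p4 | (p4 | ~p3)) & ~p4))}.
~(((p3 | ~p1) & ((p2 -> ~p3) | ~p2)) & ((p4 | (p4 | ~p3)) & ~p4)): β-rule — branch into ~((p3 | ~p1) & ((p2 -> ~p3) | ~p2))  //  ~((p4 | (p4 | ~p3)) & ~p4).
  branch 1 (add ~((p3 | ~p1) & ((p2 -> ~p3) | ~p2))):
    ~((p3 | ~p1) & ((p2 -> ~p3) | ~p2)): β-rule — branch into ~(p3 | ~p1)  //  ~((p2 -> ~p3) | ~p2).
      branch 1.1 (add ~(p3 | ~p1)):
        ~(p3 | ~p1): α-rule — add ~p3, ~~p1.
        ○ open, literals {p1=true, p3=false}.
      branch 1.2 (add ~((p2 -> ~p3) | ~p2)):
        ~((p2 -> ~p3) | ~p2): α-rule — add ~(p2 -> ~p3), ~~p2.
        ~(p2 -> ~p3): α-rule — add p2, ~~p3.
        ○ open, literals {p2=true, p3=true}.
  branch 2 (add ~((p4 | (p4 | ~p3)) & ~p4)):
    ~((p4 | (p4 | ~p3)) & ~p4): β-rule — branch into ~(p4 | (p4 | ~p3))  //  ~~p4.
      branch 2.1 (add ~(p4 | (p4 | ~p3))):
        ~(p4 | (p4 | ~p3)): α-rule — add ~p4, ~(p4 | ~p3).
        ~(p4 | ~p3): α-rule — add ~p4, ~~p3.
        ○ open, literals {p3=true, p4=false}.
      branch 2.2 (add ~~p4):
        ○ open, literals {p4=true}.
0 branches closed, 4 open.
An open branch gives a countermodel: p1=true, p3=false (unmentioned atoms arbitrary); under it the original formula is false.

Not valid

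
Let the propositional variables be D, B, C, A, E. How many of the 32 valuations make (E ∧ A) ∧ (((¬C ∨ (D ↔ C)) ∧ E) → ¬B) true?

5

Initial set: {((E ∧ A) ∧ (((¬C ∨ (D ↔ C)) ∧ E) → ¬B))}.
((E ∧ A) ∧ (((¬C ∨ (D ↔ C)) ∧ E) → ¬B)): α-rule — add (E ∧ A), (((¬C ∨ (D ↔ C)) ∧ E) → ¬B).
(E ∧ A): α-rule — add E, A.
(((¬C ∨ (D ↔ C)) ∧ E) → ¬B): β-rule — branch into ¬((¬C ∨ (D ↔ C)) ∧ E)  //  ¬B.
  branch 1 (add ¬((¬C ∨ (D ↔ C)) ∧ E)):
    ¬((¬C ∨ (D ↔ C)) ∧ E): β-rule — branch into ¬(¬C ∨ (D ↔ C))  //  ¬E.
      branch 1.1 (add ¬(¬C ∨ (D ↔ C))):
        ¬(¬C ∨ (D ↔ C)): α-rule — add ¬¬C, ¬(D ↔ C).
        ¬(D ↔ C): β-rule — branch into D, ¬C  //  ¬D, C.
          branch 1.1.1 (add D, ¬C):
            × closes — contains both C and ¬C.
          branch 1.1.2 (add ¬D, C):
            ○ open, literals {A=1, C=1, D=0, E=1}.
      branch 1.2 (add ¬E):
        × closes — contains both E and ¬E.
  branch 2 (add ¬B):
    ○ open, literals {A=1, B=0, E=1}.
2 branches closed, 2 open.
Each open branch fixes some atoms; the unmentioned ones are free. Counting distinct full assignments: branch {A=1, C=1, D=0, E=1} (B) contributes 2 new; branch {A=1, B=0, E=1} (D, C) contributes 3 new. Total: 5.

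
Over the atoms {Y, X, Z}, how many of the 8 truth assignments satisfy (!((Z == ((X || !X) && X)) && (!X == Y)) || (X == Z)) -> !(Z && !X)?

6

Initial set: {((!((Z == ((X || !X) && X)) && (!X == Y)) || (X == Z)) -> !(Z && !X))}.
((!((Z == ((X || !X) && X)) && (!X == Y)) || (X == Z)) -> !(Z && !X)): β-rule — branch into !(!((Z == ((X || !X) && X)) && (!X == Y)) || (X == Z))  //  !(Z && !X).
  branch 1 (add !(!((Z == ((X || !X) && X)) && (!X == Y)) || (X == Z))):
    !(!((Z == ((X || !X) && X)) && (!X == Y)) || (X == Z)): α-rule — add !!((Z == ((X || !X) && X)) && (!X == Y)), !(X == Z).
    !!((Z == ((X || !X) && X)) && (!X == Y)): α-rule — add (Z == ((X || !X) && X)), (!X == Y).
    !(X == Z): β-rule — branch into X, !Z  //  !X, Z.
      branch 1.1 (add X, !Z):
        (Z == ((X || !X) && X)): β-rule — branch into Z, ((X || !X) && X)  //  !Z, !((X || !X) && X).
          branch 1.1.1 (add Z, ((X || !X) && X)):
            × closes — contains both Z and !Z.
          branch 1.1.2 (add !Z, !((X || !X) && X)):
            (!X == Y): β-rule — branch into !X, Y  //  !!X, !Y.
              branch 1.1.2.1 (add !X, Y):
                × closes — contains both X and !X.
              branch 1.1.2.2 (add !!X, !Y):
                !((X || !X) && X): β-rule — branch into !(X || !X)  //  !X.
                  branch 1.1.2.2.1 (add !(X || !X)):
                    !(X || !X): α-rule — add !X, !!X.
                    × closes — contains both X and !X.
                  branch 1.1.2.2.2 (add !X):
                    × closes — contains both X and !X.
      branch 1.2 (add !X, Z):
        (Z == ((X || !X) && X)): β-rule — branch into Z, ((X || !X) && X)  //  !Z, !((X || !X) && X).
          branch 1.2.1 (add Z, ((X || !X) && X)):
            ((X || !X) && X): α-rule — add (X || !X), X.
            × closes — contains both X and !X.
          branch 1.2.2 (add !Z, !((X || !X) && X)):
            × closes — contains both Z and !Z.
  branch 2 (add !(Z && !X)):
    !(Z && !X): β-rule — branch into !Z  //  !!X.
      branch 2.1 (add !Z):
        ○ open, literals {Z=F}.
      branch 2.2 (add !!X):
        ○ open, literals {X=T}.
6 branches closed, 2 open.
Each open branch fixes some atoms; the unmentioned ones are free. Counting distinct full assignments: branch {Z=F} (Y, X) contributes 4 new; branch {X=T} (Y, Z) contributes 2 new. Total: 6.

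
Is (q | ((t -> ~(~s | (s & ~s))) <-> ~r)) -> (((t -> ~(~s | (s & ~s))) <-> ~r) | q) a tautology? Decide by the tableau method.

Valid

Assume the negation and expand:
Initial set: {~((q | ((t -> ~(~s | (s & ~s))) <-> ~r)) -> (((t -> ~(~s | (s & ~s))) <-> ~r) | q))}.
~((q | ((t -> ~(~s | (s & ~s))) <-> ~r)) -> (((t -> ~(~s | (s & ~s))) <-> ~r) | q)): α-rule — add (q | ((t -> ~(~s | (s & ~s))) <-> ~r)), ~(((t -> ~(~s | (s & ~s))) <-> ~r) | q).
~(((t -> ~(~s | (s & ~s))) <-> ~r) | q): α-rule — add ~((t -> ~(~s | (s & ~s))) <-> ~r), ~q.
(q | ((t -> ~(~s | (s & ~s))) <-> ~r)): β-rule — branch into q  //  ((t -> ~(~s | (s & ~s))) <-> ~r).
  branch 1 (add q):
    × closes — contains both q and ~q.
  branch 2 (add ((t -> ~(~s | (s & ~s))) <-> ~r)):
    ~((t -> ~(~s | (s & ~s))) <-> ~r): β-rule — branch into (t -> ~(~s | (s & ~s))), ~~r  //  ~(t -> ~(~s | (s & ~s))), ~r.
      branch 2.1 (add (t -> ~(~s | (s & ~s))), ~~r):
        ((t -> ~(~s | (s & ~s))) <-> ~r): β-rule — branch into (t -> ~(~s | (s & ~s))), ~r  //  ~(t -> ~(~s | (s & ~s))), ~~r.
          branch 2.1.1 (add (t -> ~(~s | (s & ~s))), ~r):
            × closes — contains both r and ~r.
          branch 2.1.2 (add ~(t -> ~(~s | (s & ~s))), ~~r):
            ~(t -> ~(~s | (s & ~s))): α-rule — add t, ~~(~s | (s & ~s)).
            (t -> ~(~s | (s & ~s))): β-rule — branch into ~t  //  ~(~s | (s & ~s)).
              branch 2.1.2.1 (add ~t):
                × closes — contains both t and ~t.
              branch 2.1.2.2 (add ~(~s | (s & ~s))):
                ~(~s | (s & ~s)): α-rule — add ~~s, ~(s & ~s).
                ~~(~s | (s & ~s)): β-rule — branch into ~s  //  (s & ~s).
                  branch 2.1.2.2.1 (add ~s):
                    × closes — contains both s and ~s.
                  branch 2.1.2.2.2 (add (s & ~s)):
                    (s & ~s): α-rule — add s, ~s.
                    × closes — contains both s and ~s.
      branch 2.2 (add ~(t -> ~(~s | (s & ~s))), ~r):
        ~(t -> ~(~s | (s & ~s))): α-rule — add t, ~~(~s | (s & ~s)).
        ((t -> ~(~s | (s & ~s))) <-> ~r): β-rule — branch into (t -> ~(~s | (s & ~s))), ~r  //  ~(t -> ~(~s | (s & ~s))), ~~r.
          branch 2.2.1 (add (t -> ~(~s | (s & ~s))), ~r):
            ~~(~s | (s & ~s)): β-rule — branch into ~s  //  (s & ~s).
              branch 2.2.1.1 (add ~s):
                (t -> ~(~s | (s & ~s))): β-rule — branch into ~t  //  ~(~s | (s & ~s)).
                  branch 2.2.1.1.1 (add ~t):
                    × closes — contains both t and ~t.
                  branch 2.2.1.1.2 (add ~(~s | (s & ~s))):
                    ~(~s | (s & ~s)): α-rule — add ~~s, ~(s & ~s).
                    × closes — contains both s and ~s.
              branch 2.2.1.2 (add (s & ~s)):
                (s & ~s): α-rule — add s, ~s.
                × closes — contains both s and ~s.
          branch 2.2.2 (add ~(t -> ~(~s | (s & ~s))), ~~r):
            × closes — contains both r and ~r.
All 9 branches close.
Every branch closed, so the negation is unsatisfiable and the formula is valid.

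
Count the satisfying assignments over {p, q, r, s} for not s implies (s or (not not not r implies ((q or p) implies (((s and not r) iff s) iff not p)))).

Initial set: {(not s implies (s or (not not not r implies ((q or p) implies (((s and not r) iff s) iff not p)))))}.
(not s implies (s or (not not not r implies ((q or p) implies (((s and not r) iff s) iff not p))))): β-rule — branch into not not s  //  (s or (not not not r implies ((q or p) implies (((s and not r) iff s) iff not p)))).
  branch 1 (add not not s):
    ○ open, literals {s=1}.
  branch 2 (add (s or (not not not r implies ((q or p) implies (((s and not r) iff s) iff not p))))):
    (s or (not not not r implies ((q or p) implies (((s and not r) iff s) iff not p)))): β-rule — branch into s  //  (not not not r implies ((q or p) implies (((s and not r) iff s) iff not p))).
      branch 2.1 (add s):
        ○ open, literals {s=1}.
      branch 2.2 (add (not not not r implies ((q or p) implies (((s and not r) iff s) iff not p)))):
        (not not not r implies ((q or p) implies (((s and not r) iff s) iff not p))): β-rule — branch into not not not not r  //  ((q or p) implies (((s and not r) iff s) iff not p)).
          branch 2.2.1 (add not not not not r):
            not not not not r: drop double negation, giving not not r.
            ○ open, literals {r=1}.
          branch 2.2.2 (add ((q or p) implies (((s and not r) iff s) iff not p))):
            ((q or p) implies (((s and not r) iff s) iff not p)): β-rule — branch into not (q or p)  //  (((s and not r) iff s) iff not p).
              branch 2.2.2.1 (add not (q or p)):
                not (q or p): α-rule — add not q, not p.
                ○ open, literals {p=0, q=0}.
              branch 2.2.2.2 (add (((s and not r) iff s) iff not p)):
                (((s and not r) iff s) iff not p): β-rule — branch into ((s and not r) iff s), not p  //  not ((s and not r) iff s), not not p.
                  branch 2.2.2.2.1 (add ((s and not r) iff s), not p):
                    ((s and not r) iff s): β-rule — branch into (s and not r), s  //  not (s and not r), not s.
                      branch 2.2.2.2.1.1 (add (s and not r), s):
                        (s and not r): α-rule — add s, not r.
                        ○ open, literals {p=0, r=0, s=1}.
                      branch 2.2.2.2.1.2 (add not (s and not r), not s):
                        not (s and not r): β-rule — branch into not s  //  not not r.
                          branch 2.2.2.2.1.2.1 (add not s):
                            ○ open, literals {p=0, s=0}.
                          branch 2.2.2.2.1.2.2 (add not not r):
                            ○ open, literals {p=0, r=1, s=0}.
                  branch 2.2.2.2.2 (add not ((s and not r) iff s), not not p):
                    not ((s and not r) iff s): β-rule — branch into (s and not r), not s  //  not (s and not r), s.
                      branch 2.2.2.2.2.1 (add (s and not r), not s):
                        (s and not r): α-rule — add s, not r.
                        × closes — contains both s and not s.
                      branch 2.2.2.2.2.2 (add not (s and not r), s):
                        not (s and not r): β-rule — branch into not s  //  not not r.
                          branch 2.2.2.2.2.2.1 (add not s):
                            × closes — contains both s and not s.
                          branch 2.2.2.2.2.2.2 (add not not r):
                            ○ open, literals {p=1, r=1, s=1}.
2 branches closed, 8 open.
Each open branch fixes some atoms; the unmentioned ones are free. Counting distinct full assignments: branch {s=1} (p, q, r) contributes 8 new; branch {s=1} (p, q, r) contributes 0 new; branch {r=1} (p, q, s) contributes 4 new; branch {p=0, q=0} (r, s) contributes 1 new; branch {p=0, r=0, s=1} (q) contributes 0 new; branch {p=0, s=0} (q, r) contributes 1 new; branch {p=0, r=1, s=0} (q) contributes 0 new; branch {p=1, r=1, s=1} (q) contributes 0 new. Total: 14.

14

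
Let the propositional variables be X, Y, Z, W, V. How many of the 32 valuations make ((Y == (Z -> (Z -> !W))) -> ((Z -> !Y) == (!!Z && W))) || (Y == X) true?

28

Initial set: {(((Y == (Z -> (Z -> !W))) -> ((Z -> !Y) == (!!Z && W))) || (Y == X))}.
(((Y == (Z -> (Z -> !W))) -> ((Z -> !Y) == (!!Z && W))) || (Y == X)): β-rule — branch into ((Y == (Z -> (Z -> !W))) -> ((Z -> !Y) == (!!Z && W)))  //  (Y == X).
  branch 1 (add ((Y == (Z -> (Z -> !W))) -> ((Z -> !Y) == (!!Z && W)))):
    ((Y == (Z -> (Z -> !W))) -> ((Z -> !Y) == (!!Z && W))): β-rule — branch into !(Y == (Z -> (Z -> !W)))  //  ((Z -> !Y) == (!!Z && W)).
      branch 1.1 (add !(Y == (Z -> (Z -> !W)))):
        !(Y == (Z -> (Z -> !W))): β-rule — branch into Y, !(Z -> (Z -> !W))  //  !Y, (Z -> (Z -> !W)).
          branch 1.1.1 (add Y, !(Z -> (Z -> !W))):
            !(Z -> (Z -> !W)): α-rule — add Z, !(Z -> !W).
            !(Z -> !W): α-rule — add Z, !!W.
            ○ open, literals {W=1, Y=1, Z=1}.
          branch 1.1.2 (add !Y, (Z -> (Z -> !W))):
            (Z -> (Z -> !W)): β-rule — branch into !Z  //  (Z -> !W).
              branch 1.1.2.1 (add !Z):
                ○ open, literals {Y=0, Z=0}.
              branch 1.1.2.2 (add (Z -> !W)):
                (Z -> !W): β-rule — branch into !Z  //  !W.
                  branch 1.1.2.2.1 (add !Z):
                    ○ open, literals {Y=0, Z=0}.
                  branch 1.1.2.2.2 (add !W):
                    ○ open, literals {W=0, Y=0}.
      branch 1.2 (add ((Z -> !Y) == (!!Z && W))):
        ((Z -> !Y) == (!!Z && W)): β-rule — branch into (Z -> !Y), (!!Z && W)  //  !(Z -> !Y), !(!!Z && W).
          branch 1.2.1 (add (Z -> !Y), (!!Z && W)):
            (!!Z && W): α-rule — add !!Z, W.
            !!Z: drop double negation, giving Z.
            (Z -> !Y): β-rule — branch into !Z  //  !Y.
              branch 1.2.1.1 (add !Z):
                × closes — contains both Z and !Z.
              branch 1.2.1.2 (add !Y):
                ○ open, literals {W=1, Y=0, Z=1}.
          branch 1.2.2 (add !(Z -> !Y), !(!!Z && W)):
            !(Z -> !Y): α-rule — add Z, !!Y.
            !(!!Z && W): β-rule — branch into !!!Z  //  !W.
              branch 1.2.2.1 (add !!!Z):
                !!!Z: drop double negation, giving !Z.
                × closes — contains both Z and !Z.
              branch 1.2.2.2 (add !W):
                ○ open, literals {W=0, Y=1, Z=1}.
  branch 2 (add (Y == X)):
    (Y == X): β-rule — branch into Y, X  //  !Y, !X.
      branch 2.1 (add Y, X):
        ○ open, literals {X=1, Y=1}.
      branch 2.2 (add !Y, !X):
        ○ open, literals {X=0, Y=0}.
2 branches closed, 8 open.
Each open branch fixes some atoms; the unmentioned ones are free. Counting distinct full assignments: branch {W=1, Y=1, Z=1} (X, V) contributes 4 new; branch {Y=0, Z=0} (X, W, V) contributes 8 new; branch {Y=0, Z=0} (X, W, V) contributes 0 new; branch {W=0, Y=0} (X, Z, V) contributes 4 new; branch {W=1, Y=0, Z=1} (X, V) contributes 4 new; branch {W=0, Y=1, Z=1} (X, V) contributes 4 new; branch {X=1, Y=1} (Z, W, V) contributes 4 new; branch {X=0, Y=0} (Z, W, V) contributes 0 new. Total: 28.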